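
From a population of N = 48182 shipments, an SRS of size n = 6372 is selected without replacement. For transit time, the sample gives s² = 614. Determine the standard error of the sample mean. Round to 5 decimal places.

0.28916

Under SRS without replacement, Var(ȳ) = (1 − f)·s²/n with f = n/N = 6372/48182 = 0.13224856.
Var(ȳ) = (1 − 0.13224856)·614/6372 = 0.86775144·0.096359071 = 0.083615723.
SE(ȳ) = √(0.083615723) = 0.28916.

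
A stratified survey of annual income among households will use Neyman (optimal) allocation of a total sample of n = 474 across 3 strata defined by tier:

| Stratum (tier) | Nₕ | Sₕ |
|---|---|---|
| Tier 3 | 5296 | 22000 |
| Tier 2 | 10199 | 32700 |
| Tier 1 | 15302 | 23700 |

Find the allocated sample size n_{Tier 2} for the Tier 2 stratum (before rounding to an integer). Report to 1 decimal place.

Neyman allocation: nₕ = n·NₕSₕ / Σⱼ NⱼSⱼ.
Σ NⱼSⱼ = 5296·22000 + 10199·32700 + 15302·23700 = 8.126767 × 10^8.
n_{Tier 2} = 474·10199·32700 / (8.126767 × 10^8) = 194.5.

194.5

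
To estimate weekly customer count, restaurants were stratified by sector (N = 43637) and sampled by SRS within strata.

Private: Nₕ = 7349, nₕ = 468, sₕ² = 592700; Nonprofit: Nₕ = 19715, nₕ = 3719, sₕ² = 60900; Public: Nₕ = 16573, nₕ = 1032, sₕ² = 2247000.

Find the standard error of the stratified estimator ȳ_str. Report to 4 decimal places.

18.1893

Var(ȳ_str) = Σₕ Wₕ²(1 − fₕ)sₕ²/nₕ with Wₕ = Nₕ/N, N = 43637.
Private: Wₕ = 0.16841213; term = 0.16841213²·(1 − 0.06368213)·592700/468 = 33.632497.
Nonprofit: Wₕ = 0.45179549; term = 0.45179549²·(1 − 0.18863809)·60900/3719 = 2.711999.
Public: Wₕ = 0.37979238; term = 0.37979238²·(1 − 0.06226996)·2247000/1032 = 294.50569.
Sum = 330.85019.
SE = √(330.85019) = 18.1893.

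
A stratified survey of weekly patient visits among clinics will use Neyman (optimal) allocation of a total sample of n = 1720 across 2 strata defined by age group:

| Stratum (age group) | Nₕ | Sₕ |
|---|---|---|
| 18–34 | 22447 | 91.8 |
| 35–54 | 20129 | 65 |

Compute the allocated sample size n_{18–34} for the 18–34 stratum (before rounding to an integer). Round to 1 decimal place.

Neyman allocation: nₕ = n·NₕSₕ / Σⱼ NⱼSⱼ.
Σ NⱼSⱼ = 22447·91.8 + 20129·65 = 3.3690196 × 10^6.
n_{18–34} = 1720·22447·91.8 / (3.3690196 × 10^6) = 1052.0.

1052.0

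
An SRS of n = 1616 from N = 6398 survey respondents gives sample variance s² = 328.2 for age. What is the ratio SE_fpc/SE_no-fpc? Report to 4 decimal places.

0.8645

f = n/N = 1616/6398 = 0.25257893.
SE_no-fpc = √(s²/n) = 0.45065958; SE_fpc = √((1−f)s²/n) = 0.38961106.
Ratio = √(1−f) = 0.86453518.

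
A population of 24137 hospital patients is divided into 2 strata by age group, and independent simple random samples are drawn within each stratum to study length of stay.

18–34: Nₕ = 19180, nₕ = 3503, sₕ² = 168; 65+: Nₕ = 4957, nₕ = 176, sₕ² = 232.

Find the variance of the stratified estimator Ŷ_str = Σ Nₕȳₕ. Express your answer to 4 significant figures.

Var(Ŷ_str) = Σₕ Nₕ²(1 − fₕ)sₕ²/nₕ.
18–34: 19180²·(1 − 3503/19180)·168/3503 = 1.4420513 × 10^7.
65+: 4957²·(1 − 176/4957)·232/176 = 3.1240141 × 10^7.
Sum = 4.5660654 × 10^7.

4.566 × 10^7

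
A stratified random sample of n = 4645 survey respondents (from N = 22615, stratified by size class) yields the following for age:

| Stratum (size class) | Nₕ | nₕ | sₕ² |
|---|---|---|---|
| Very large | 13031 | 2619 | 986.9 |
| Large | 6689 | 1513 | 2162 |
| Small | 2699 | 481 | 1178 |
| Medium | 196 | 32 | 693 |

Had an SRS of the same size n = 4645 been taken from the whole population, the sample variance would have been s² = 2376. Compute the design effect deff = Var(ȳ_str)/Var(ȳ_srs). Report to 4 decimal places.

0.5578

Var(ȳ_str) = Σ Wₕ²(1−fₕ)sₕ²/nₕ with Wₕ = Nₕ/22615:
  Very large: (13031/22615)²·(1−2619/13031)·986.9/2619 = 0.099966934
  Large: (6689/22615)²·(1−1513/6689)·2162/1513 = 0.096733977
  Small: (2699/22615)²·(1−481/2699)·1178/481 = 0.028666288
  Medium: (196/22615)²·(1−32/196)·693/32 = 0.0013610999
  → Var(ȳ_str) = 0.2267283.
Var(ȳ_srs) = (1 − 4645/22615)·2376/4645 = 0.40645475.
deff = 0.2267283 / 0.40645475 = 0.5578.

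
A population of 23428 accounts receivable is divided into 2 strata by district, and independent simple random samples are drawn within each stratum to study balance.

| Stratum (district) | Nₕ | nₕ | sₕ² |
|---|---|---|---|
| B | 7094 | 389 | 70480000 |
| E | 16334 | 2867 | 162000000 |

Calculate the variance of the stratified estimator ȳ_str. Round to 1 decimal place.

Var(ȳ_str) = Σₕ Wₕ²(1 − fₕ)sₕ²/nₕ with Wₕ = Nₕ/N, N = 23428.
B: Wₕ = 0.30280007; term = 0.30280007²·(1 − 0.05483507)·70480000/389 = 15701.308.
E: Wₕ = 0.69719993; term = 0.69719993²·(1 − 0.17552345)·162000000/2867 = 22645.416.
Sum = 38346.724.

38346.7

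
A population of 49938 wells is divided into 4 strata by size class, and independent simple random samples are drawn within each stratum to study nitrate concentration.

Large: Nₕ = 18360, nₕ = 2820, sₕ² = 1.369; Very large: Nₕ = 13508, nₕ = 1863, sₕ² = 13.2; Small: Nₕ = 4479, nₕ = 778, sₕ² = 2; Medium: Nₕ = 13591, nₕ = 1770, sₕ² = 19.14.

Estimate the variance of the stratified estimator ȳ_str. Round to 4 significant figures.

Var(ȳ_str) = Σₕ Wₕ²(1 − fₕ)sₕ²/nₕ with Wₕ = Nₕ/N, N = 49938.
Large: Wₕ = 0.36765589; term = 0.36765589²·(1 − 0.15359477)·1.369/2820 = 5.5541262 × 10^-5.
Very large: Wₕ = 0.27049541; term = 0.27049541²·(1 − 0.13791827)·13.2/1863 = 4.4691953 × 10^-4.
Small: Wₕ = 0.08969122; term = 0.08969122²·(1 − 0.17369949)·2/778 = 1.7087883 × 10^-5.
Medium: Wₕ = 0.27215748; term = 0.27215748²·(1 − 0.13023324)·19.14/1770 = 6.9664577 × 10^-4.
Sum = 0.0012161944.

0.001216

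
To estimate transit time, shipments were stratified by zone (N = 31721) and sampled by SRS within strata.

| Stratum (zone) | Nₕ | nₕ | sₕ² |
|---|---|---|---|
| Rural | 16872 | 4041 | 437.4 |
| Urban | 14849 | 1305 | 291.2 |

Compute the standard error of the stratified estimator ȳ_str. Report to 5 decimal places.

Var(ȳ_str) = Σₕ Wₕ²(1 − fₕ)sₕ²/nₕ with Wₕ = Nₕ/N, N = 31721.
Rural: Wₕ = 0.53188739; term = 0.53188739²·(1 − 0.23950925)·437.4/4041 = 0.023287521.
Urban: Wₕ = 0.46811261; term = 0.46811261²·(1 − 0.08788471)·291.2/1305 = 0.044599632.
Sum = 0.067887153.
SE = √(0.067887153) = 0.26055.

0.26055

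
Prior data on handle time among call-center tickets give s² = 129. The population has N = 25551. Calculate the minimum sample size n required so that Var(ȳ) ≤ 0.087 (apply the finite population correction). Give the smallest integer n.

1402

Without fpc, n₀ = s²/D = 129/0.087 = 1482.7586.
With fpc, (1 − n/N)·s²/n ≤ D requires n ≥ n₀/(1 + n₀/N) = 1482.7586/(1 + 1482.7586/25551) = 1401.4317.
Rounding up, n = 1402.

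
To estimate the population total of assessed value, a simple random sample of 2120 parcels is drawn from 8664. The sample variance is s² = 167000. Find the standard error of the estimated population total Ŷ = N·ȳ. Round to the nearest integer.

Var(Ŷ) = N²·Var(ȳ) = N²·(1 − n/N)·s²/n.
f = 2120/8664 = 0.24469067; Var(ȳ) = 0.75530933·167000/2120 = 59.498423.
Var(Ŷ) = 8664² · 59.498423 = 4.4662429 × 10^9.
SE(Ŷ) = √(4.4662429 × 10^9) = 66830.

66830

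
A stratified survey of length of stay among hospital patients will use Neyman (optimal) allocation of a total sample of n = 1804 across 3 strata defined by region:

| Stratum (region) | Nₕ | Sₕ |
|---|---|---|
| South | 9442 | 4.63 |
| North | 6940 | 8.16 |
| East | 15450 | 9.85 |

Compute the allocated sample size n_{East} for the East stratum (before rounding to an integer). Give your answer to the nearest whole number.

Neyman allocation: nₕ = n·NₕSₕ / Σⱼ NⱼSⱼ.
Σ NⱼSⱼ = 9442·4.63 + 6940·8.16 + 15450·9.85 = 252529.36.
n_{East} = 1804·15450·9.85 / 252529.36 = 1087.

1087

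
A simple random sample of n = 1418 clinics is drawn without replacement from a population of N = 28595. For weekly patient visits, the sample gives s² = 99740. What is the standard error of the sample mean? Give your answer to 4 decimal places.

Under SRS without replacement, Var(ȳ) = (1 − f)·s²/n with f = n/N = 1418/28595 = 0.04958909.
Var(ȳ) = (1 − 0.04958909)·99740/1418 = 0.95041091·70.338505 = 66.850483.
SE(ȳ) = √(66.850483) = 8.1762.

8.1762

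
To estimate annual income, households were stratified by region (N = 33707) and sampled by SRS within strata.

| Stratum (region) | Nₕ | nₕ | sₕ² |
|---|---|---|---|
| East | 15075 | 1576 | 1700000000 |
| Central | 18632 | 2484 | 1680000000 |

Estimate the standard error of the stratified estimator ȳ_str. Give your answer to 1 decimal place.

610.2

Var(ȳ_str) = Σₕ Wₕ²(1 − fₕ)sₕ²/nₕ with Wₕ = Nₕ/N, N = 33707.
East: Wₕ = 0.44723648; term = 0.44723648²·(1 − 0.10454395)·1700000000/1576 = 193201.91.
Central: Wₕ = 0.55276352; term = 0.55276352²·(1 − 0.13331902)·1680000000/2484 = 179100.05.
Sum = 372301.96.
SE = √(372301.96) = 610.2.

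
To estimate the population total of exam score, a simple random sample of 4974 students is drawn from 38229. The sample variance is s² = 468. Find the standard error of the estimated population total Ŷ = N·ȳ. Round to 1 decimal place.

10936.9

Var(Ŷ) = N²·Var(ȳ) = N²·(1 − n/N)·s²/n.
f = 4974/38229 = 0.13011065; Var(ȳ) = 0.86988935·468/4974 = 0.081847249.
Var(Ŷ) = 38229² · 0.081847249 = 1.1961619 × 10^8.
SE(Ŷ) = √(1.1961619 × 10^8) = 10936.9.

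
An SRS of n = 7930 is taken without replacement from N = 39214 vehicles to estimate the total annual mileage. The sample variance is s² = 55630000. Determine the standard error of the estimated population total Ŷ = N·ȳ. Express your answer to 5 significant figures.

2.9336 × 10^6

Var(Ŷ) = N²·Var(ȳ) = N²·(1 − n/N)·s²/n.
f = 7930/39214 = 0.20222370; Var(ȳ) = 0.79777630·55630000/7930 = 5596.5064.
Var(Ŷ) = 39214² · 5596.5064 = 8.6059594 × 10^12.
SE(Ŷ) = √(8.6059594 × 10^12) = 2.9336 × 10^6.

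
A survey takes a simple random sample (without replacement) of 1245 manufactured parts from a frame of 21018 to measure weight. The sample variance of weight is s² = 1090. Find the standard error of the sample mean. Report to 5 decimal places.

Under SRS without replacement, Var(ȳ) = (1 − f)·s²/n with f = n/N = 1245/21018 = 0.05923494.
Var(ȳ) = (1 − 0.05923494)·1090/1245 = 0.94076506·0.87550201 = 0.8236417.
SE(ȳ) = √(0.8236417) = 0.90755.

0.90755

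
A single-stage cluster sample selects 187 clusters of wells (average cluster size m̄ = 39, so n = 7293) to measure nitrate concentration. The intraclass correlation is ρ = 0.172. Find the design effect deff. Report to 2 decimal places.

7.54

deff = 1 + (39 − 1)·0.172 = 1 + 6.536 = 7.536.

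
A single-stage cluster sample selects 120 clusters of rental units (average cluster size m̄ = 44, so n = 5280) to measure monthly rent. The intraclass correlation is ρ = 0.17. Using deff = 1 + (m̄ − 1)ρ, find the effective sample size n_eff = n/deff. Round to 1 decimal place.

635.4

deff = 1 + (44 − 1)·0.17 = 1 + 7.31 = 8.31.
n_eff = 5280 / 8.31 = 635.4.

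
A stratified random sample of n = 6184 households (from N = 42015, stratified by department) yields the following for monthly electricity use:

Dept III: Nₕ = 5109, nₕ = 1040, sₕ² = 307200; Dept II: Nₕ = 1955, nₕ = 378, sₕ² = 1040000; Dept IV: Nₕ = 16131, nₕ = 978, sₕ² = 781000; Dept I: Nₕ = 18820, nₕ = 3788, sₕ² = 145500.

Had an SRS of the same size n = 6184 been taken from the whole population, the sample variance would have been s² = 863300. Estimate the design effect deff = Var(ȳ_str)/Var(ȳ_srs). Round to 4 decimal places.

Var(ȳ_str) = Σ Wₕ²(1−fₕ)sₕ²/nₕ with Wₕ = Nₕ/42015:
  Dept III: (5109/42015)²·(1−1040/5109)·307200/1040 = 3.4785859
  Dept II: (1955/42015)²·(1−378/1955)·1040000/378 = 4.8051977
  Dept IV: (16131/42015)²·(1−978/16131)·781000/978 = 110.57663
  Dept I: (18820/42015)²·(1−3788/18820)·145500/3788 = 6.1557457
  → Var(ȳ_str) = 125.01616.
Var(ȳ_srs) = (1 − 6184/42015)·863300/6184 = 119.05478.
deff = 125.01616 / 119.05478 = 1.0501.

1.0501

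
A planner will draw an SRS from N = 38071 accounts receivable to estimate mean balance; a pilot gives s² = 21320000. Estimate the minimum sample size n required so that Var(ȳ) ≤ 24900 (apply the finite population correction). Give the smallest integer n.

838

Without fpc, n₀ = s²/D = 21320000/24900 = 856.2249.
With fpc, (1 − n/N)·s²/n ≤ D requires n ≥ n₀/(1 + n₀/N) = 856.2249/(1 + 856.2249/38071) = 837.3918.
Rounding up, n = 838.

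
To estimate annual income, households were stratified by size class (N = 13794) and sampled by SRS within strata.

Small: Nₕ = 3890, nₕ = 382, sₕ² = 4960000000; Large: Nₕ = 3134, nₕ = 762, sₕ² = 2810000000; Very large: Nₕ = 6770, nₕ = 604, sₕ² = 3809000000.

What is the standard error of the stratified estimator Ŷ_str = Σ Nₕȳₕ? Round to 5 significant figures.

2.1630 × 10^7

Var(Ŷ_str) = Σₕ Nₕ²(1 − fₕ)sₕ²/nₕ.
Small: 3890²·(1 − 382/3890)·4960000000/382 = 1.7718522 × 10^14.
Large: 3134²·(1 − 762/3134)·2810000000/762 = 2.7413534 × 10^13.
Very large: 6770²·(1 − 604/6770)·3809000000/604 = 2.6324869 × 10^14.
Sum = 4.6784744 × 10^14.
SE = √(4.6784744 × 10^14) = 2.1630 × 10^7.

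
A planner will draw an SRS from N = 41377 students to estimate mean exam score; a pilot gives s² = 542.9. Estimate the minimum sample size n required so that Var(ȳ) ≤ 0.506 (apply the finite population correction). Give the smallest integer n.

1046

Without fpc, n₀ = s²/D = 542.9/0.506 = 1072.9249.
With fpc, (1 − n/N)·s²/n ≤ D requires n ≥ n₀/(1 + n₀/N) = 1072.9249/(1 + 1072.9249/41377) = 1045.8066.
Rounding up, n = 1046.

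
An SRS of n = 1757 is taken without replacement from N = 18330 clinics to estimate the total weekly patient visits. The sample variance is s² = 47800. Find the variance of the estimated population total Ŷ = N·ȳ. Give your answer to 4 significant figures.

8.265 × 10^9

Var(Ŷ) = N²·Var(ȳ) = N²·(1 − n/N)·s²/n.
f = 1757/18330 = 0.09585379; Var(ȳ) = 0.90414621·47800/1757 = 24.597717.
Var(Ŷ) = 18330² · 24.597717 = 8.2645599 × 10^9.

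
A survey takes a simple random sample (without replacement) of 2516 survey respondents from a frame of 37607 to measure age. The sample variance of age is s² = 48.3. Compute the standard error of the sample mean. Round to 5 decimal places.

0.13384

Under SRS without replacement, Var(ȳ) = (1 − f)·s²/n with f = n/N = 2516/37607 = 0.06690244.
Var(ȳ) = (1 − 0.06690244)·48.3/2516 = 0.93309756·0.019197138 = 0.017912803.
SE(ȳ) = √(0.017912803) = 0.13384.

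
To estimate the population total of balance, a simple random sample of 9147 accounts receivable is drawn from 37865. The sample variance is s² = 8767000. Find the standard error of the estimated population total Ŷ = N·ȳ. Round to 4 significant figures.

1.021 × 10^6

Var(Ŷ) = N²·Var(ȳ) = N²·(1 − n/N)·s²/n.
f = 9147/37865 = 0.24156873; Var(ȳ) = 0.75843127·8767000/9147 = 726.92325.
Var(Ŷ) = 37865² · 726.92325 = 1.0422322 × 10^12.
SE(Ŷ) = √(1.0422322 × 10^12) = 1.021 × 10^6.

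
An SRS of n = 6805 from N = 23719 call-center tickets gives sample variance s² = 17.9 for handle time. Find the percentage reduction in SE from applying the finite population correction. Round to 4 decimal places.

f = n/N = 6805/23719 = 0.28690080.
SE_no-fpc = √(s²/n) = 0.051287609; SE_fpc = √((1−f)s²/n) = 0.043309924.
Ratio = √(1−f) = 0.84445201. Reduction = 100·(1 − 0.84445201) = 15.5548%.

15.5548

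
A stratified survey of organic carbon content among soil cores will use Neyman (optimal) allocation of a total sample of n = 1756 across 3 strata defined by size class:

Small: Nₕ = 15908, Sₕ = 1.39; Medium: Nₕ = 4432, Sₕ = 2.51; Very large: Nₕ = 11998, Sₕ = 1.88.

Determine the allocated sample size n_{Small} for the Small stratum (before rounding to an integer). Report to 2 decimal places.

Neyman allocation: nₕ = n·NₕSₕ / Σⱼ NⱼSⱼ.
Σ NⱼSⱼ = 15908·1.39 + 4432·2.51 + 11998·1.88 = 55792.68.
n_{Small} = 1756·15908·1.39 / 55792.68 = 695.95.

695.95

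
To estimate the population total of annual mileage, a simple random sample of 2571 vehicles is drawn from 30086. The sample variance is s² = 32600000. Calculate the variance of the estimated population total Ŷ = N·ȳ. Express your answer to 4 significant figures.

Var(Ŷ) = N²·Var(ȳ) = N²·(1 − n/N)·s²/n.
f = 2571/30086 = 0.08545503; Var(ȳ) = 0.91454497·32600000/2571 = 11596.331.
Var(Ŷ) = 30086² · 11596.331 = 1.0496621 × 10^13.

1.050 × 10^13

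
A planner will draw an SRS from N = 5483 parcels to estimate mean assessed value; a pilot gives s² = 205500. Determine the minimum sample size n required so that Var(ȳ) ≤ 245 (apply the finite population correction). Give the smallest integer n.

728

Without fpc, n₀ = s²/D = 205500/245 = 838.7755.
With fpc, (1 − n/N)·s²/n ≤ D requires n ≥ n₀/(1 + n₀/N) = 838.7755/(1 + 838.7755/5483) = 727.4865.
Rounding up, n = 728.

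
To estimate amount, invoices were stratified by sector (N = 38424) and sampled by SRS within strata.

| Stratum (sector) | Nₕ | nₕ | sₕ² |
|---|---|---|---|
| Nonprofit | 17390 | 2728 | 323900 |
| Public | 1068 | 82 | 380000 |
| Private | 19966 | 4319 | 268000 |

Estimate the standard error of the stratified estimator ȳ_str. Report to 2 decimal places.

6.08

Var(ȳ_str) = Σₕ Wₕ²(1 − fₕ)sₕ²/nₕ with Wₕ = Nₕ/N, N = 38424.
Nonprofit: Wₕ = 0.45258172; term = 0.45258172²·(1 − 0.15687177)·323900/2728 = 20.504738.
Public: Wₕ = 0.02779513; term = 0.02779513²·(1 − 0.07677903)·380000/82 = 3.3053143.
Private: Wₕ = 0.51962315; term = 0.51962315²·(1 − 0.21631774)·268000/4319 = 13.130117.
Sum = 36.940169.
SE = √(36.940169) = 6.08.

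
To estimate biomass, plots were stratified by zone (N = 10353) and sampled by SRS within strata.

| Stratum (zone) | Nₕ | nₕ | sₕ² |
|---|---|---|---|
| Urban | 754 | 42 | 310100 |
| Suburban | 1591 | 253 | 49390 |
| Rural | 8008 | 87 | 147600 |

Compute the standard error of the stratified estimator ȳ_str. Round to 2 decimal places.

32.32

Var(ȳ_str) = Σₕ Wₕ²(1 − fₕ)sₕ²/nₕ with Wₕ = Nₕ/N, N = 10353.
Urban: Wₕ = 0.07282913; term = 0.07282913²·(1 − 0.05570292)·310100/42 = 36.980382.
Suburban: Wₕ = 0.15367526; term = 0.15367526²·(1 − 0.15901948)·49390/253 = 3.8771479.
Rural: Wₕ = 0.77349561; term = 0.77349561²·(1 − 0.01086414)·147600/87 = 1004.0117.
Sum = 1044.8692.
SE = √(1044.8692) = 32.32.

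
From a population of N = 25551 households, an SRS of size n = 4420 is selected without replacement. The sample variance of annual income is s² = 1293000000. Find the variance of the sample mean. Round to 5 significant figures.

241930

Under SRS without replacement, Var(ȳ) = (1 − f)·s²/n with f = n/N = 4420/25551 = 0.17298736.
Var(ȳ) = (1 − 0.17298736)·1293000000/4420 = 0.82701264·292533.94 = 241929.26.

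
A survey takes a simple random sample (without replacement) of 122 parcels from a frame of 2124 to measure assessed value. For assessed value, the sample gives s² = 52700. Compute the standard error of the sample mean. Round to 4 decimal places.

Under SRS without replacement, Var(ȳ) = (1 − f)·s²/n with f = n/N = 122/2124 = 0.05743879.
Var(ȳ) = (1 − 0.05743879)·52700/122 = 0.94256121·431.96721 = 407.15554.
SE(ȳ) = √(407.15554) = 20.1781.

20.1781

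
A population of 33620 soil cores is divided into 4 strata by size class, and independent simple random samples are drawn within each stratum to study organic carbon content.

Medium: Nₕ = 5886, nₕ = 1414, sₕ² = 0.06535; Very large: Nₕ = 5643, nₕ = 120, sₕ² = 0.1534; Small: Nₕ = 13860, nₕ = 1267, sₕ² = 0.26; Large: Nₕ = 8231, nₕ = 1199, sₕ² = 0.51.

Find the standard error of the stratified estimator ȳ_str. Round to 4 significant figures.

Var(ȳ_str) = Σₕ Wₕ²(1 − fₕ)sₕ²/nₕ with Wₕ = Nₕ/N, N = 33620.
Medium: Wₕ = 0.17507436; term = 0.17507436²·(1 − 0.24023106)·0.06535/1414 = 1.0762739 × 10^-6.
Very large: Wₕ = 0.16784652; term = 0.16784652²·(1 − 0.02126528)·0.1534/120 = 3.5247944 × 10^-5.
Small: Wₕ = 0.41225461; term = 0.41225461²·(1 − 0.09141414)·0.26/1267 = 3.1687921 × 10^-5.
Large: Wₕ = 0.24482451; term = 0.24482451²·(1 − 0.14566881)·0.51/1199 = 2.1781463 × 10^-5.
Sum = 8.9793602 × 10^-5.
SE = √(8.9793602 × 10^-5) = 0.009476.

0.009476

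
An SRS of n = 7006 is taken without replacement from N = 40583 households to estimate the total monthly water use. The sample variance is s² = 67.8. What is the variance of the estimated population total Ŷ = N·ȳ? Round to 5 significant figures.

1.3187 × 10^7

Var(Ŷ) = N²·Var(ȳ) = N²·(1 − n/N)·s²/n.
f = 7006/40583 = 0.17263386; Var(ȳ) = 0.82736614·67.8/7006 = 0.0080067691.
Var(Ŷ) = 40583² · 0.0080067691 = 1.3186988 × 10^7.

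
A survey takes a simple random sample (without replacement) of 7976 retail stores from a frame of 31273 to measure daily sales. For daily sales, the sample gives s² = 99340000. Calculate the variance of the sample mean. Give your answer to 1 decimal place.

9278.3

Under SRS without replacement, Var(ȳ) = (1 − f)·s²/n with f = n/N = 7976/31273 = 0.25504429.
Var(ȳ) = (1 − 0.25504429)·99340000/7976 = 0.74495571·12454.865 = 9278.3225.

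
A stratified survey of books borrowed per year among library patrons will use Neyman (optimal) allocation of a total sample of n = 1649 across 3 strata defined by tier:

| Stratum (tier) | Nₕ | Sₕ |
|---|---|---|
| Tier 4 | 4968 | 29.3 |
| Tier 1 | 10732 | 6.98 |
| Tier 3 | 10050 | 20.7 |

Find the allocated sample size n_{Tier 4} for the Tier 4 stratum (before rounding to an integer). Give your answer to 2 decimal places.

560.16

Neyman allocation: nₕ = n·NₕSₕ / Σⱼ NⱼSⱼ.
Σ NⱼSⱼ = 4968·29.3 + 10732·6.98 + 10050·20.7 = 428506.76.
n_{Tier 4} = 1649·4968·29.3 / 428506.76 = 560.16.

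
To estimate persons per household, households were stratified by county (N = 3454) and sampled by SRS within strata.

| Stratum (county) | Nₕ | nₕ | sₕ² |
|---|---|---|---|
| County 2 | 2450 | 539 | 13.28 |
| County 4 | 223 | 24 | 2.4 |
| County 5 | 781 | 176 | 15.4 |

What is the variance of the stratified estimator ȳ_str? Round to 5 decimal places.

0.01351

Var(ȳ_str) = Σₕ Wₕ²(1 − fₕ)sₕ²/nₕ with Wₕ = Nₕ/N, N = 3454.
County 2: Wₕ = 0.70932252; term = 0.70932252²·(1 − 0.22000000)·13.28/539 = 0.0096692194.
County 4: Wₕ = 0.06456283; term = 0.06456283²·(1 − 0.10762332)·2.4/24 = 3.7197459 × 10^-4.
County 5: Wₕ = 0.22611465; term = 0.22611465²·(1 − 0.22535211)·15.4/176 = 0.0034655311.
Sum = 0.013506725.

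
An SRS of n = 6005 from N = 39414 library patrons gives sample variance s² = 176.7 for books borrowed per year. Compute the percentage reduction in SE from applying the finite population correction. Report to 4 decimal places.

7.9325

f = n/N = 6005/39414 = 0.15235703.
SE_no-fpc = √(s²/n) = 0.17153856; SE_fpc = √((1−f)s²/n) = 0.15793131.
Ratio = √(1−f) = 0.92067528. Reduction = 100·(1 − 0.92067528) = 7.9325%.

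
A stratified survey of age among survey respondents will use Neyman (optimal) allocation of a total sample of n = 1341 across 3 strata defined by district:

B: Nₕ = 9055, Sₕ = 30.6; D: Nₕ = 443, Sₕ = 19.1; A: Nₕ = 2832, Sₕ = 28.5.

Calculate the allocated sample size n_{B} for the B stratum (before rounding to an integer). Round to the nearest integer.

1015

Neyman allocation: nₕ = n·NₕSₕ / Σⱼ NⱼSⱼ.
Σ NⱼSⱼ = 9055·30.6 + 443·19.1 + 2832·28.5 = 366256.3.
n_{B} = 1341·9055·30.6 / 366256.3 = 1015.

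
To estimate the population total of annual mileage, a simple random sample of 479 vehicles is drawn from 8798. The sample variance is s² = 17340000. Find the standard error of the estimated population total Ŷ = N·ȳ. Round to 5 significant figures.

1.6277 × 10^6

Var(Ŷ) = N²·Var(ȳ) = N²·(1 − n/N)·s²/n.
f = 479/8798 = 0.05444419; Var(ȳ) = 0.94555581·17340000/479 = 34229.515.
Var(Ŷ) = 8798² · 34229.515 = 2.6495289 × 10^12.
SE(Ŷ) = √(2.6495289 × 10^12) = 1.6277 × 10^6.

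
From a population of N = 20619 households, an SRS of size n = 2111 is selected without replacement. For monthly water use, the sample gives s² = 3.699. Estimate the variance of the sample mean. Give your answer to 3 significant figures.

0.00157

Under SRS without replacement, Var(ȳ) = (1 − f)·s²/n with f = n/N = 2111/20619 = 0.10238130.
Var(ȳ) = (1 − 0.10238130)·3.699/2111 = 0.89761870·0.0017522501 = 0.0015728525.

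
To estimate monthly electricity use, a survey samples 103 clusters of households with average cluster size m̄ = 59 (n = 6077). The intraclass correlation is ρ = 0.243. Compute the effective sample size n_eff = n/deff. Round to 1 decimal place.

deff = 1 + (59 − 1)·0.243 = 1 + 14.094 = 15.094.
n_eff = 6077 / 15.094 = 402.6.

402.6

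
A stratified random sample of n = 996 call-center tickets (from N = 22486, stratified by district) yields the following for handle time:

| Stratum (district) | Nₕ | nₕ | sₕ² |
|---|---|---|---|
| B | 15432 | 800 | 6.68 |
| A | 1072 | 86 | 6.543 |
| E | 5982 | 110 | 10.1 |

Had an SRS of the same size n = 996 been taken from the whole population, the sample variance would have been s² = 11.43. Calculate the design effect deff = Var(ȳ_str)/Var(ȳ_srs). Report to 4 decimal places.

Var(ȳ_str) = Σ Wₕ²(1−fₕ)sₕ²/nₕ with Wₕ = Nₕ/22486:
  B: (15432/22486)²·(1−800/15432)·6.68/800 = 0.0037289621
  A: (1072/22486)²·(1−86/1072)·6.543/86 = 1.590471 × 10^-4
  E: (5982/22486)²·(1−110/5982)·10.1/110 = 0.0063787669
  → Var(ȳ_str) = 0.010266776.
Var(ȳ_srs) = (1 − 996/22486)·11.43/996 = 0.010967587.
deff = 0.010266776 / 0.010967587 = 0.9361.

0.9361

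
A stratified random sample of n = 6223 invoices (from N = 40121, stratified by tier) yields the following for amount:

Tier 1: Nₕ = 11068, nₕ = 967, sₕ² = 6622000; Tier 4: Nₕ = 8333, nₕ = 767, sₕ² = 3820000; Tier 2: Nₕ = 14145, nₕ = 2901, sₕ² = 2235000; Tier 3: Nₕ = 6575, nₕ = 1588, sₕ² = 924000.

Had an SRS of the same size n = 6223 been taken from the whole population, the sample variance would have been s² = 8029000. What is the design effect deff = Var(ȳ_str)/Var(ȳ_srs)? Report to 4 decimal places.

0.6960

Var(ȳ_str) = Σ Wₕ²(1−fₕ)sₕ²/nₕ with Wₕ = Nₕ/40121:
  Tier 1: (11068/40121)²·(1−967/11068)·6622000/967 = 475.61191
  Tier 4: (8333/40121)²·(1−767/8333)·3820000/767 = 195.07078
  Tier 2: (14145/40121)²·(1−2901/14145)·2235000/2901 = 76.121982
  Tier 3: (6575/40121)²·(1−1588/6575)·924000/1588 = 11.852586
  → Var(ȳ_str) = 758.65726.
Var(ȳ_srs) = (1 − 6223/40121)·8029000/6223 = 1090.0941.
deff = 758.65726 / 1090.0941 = 0.6960.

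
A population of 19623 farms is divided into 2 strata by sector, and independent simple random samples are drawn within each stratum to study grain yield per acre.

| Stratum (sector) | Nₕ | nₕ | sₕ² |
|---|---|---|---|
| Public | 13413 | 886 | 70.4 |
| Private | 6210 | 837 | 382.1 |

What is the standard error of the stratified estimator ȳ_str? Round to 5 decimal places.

Var(ȳ_str) = Σₕ Wₕ²(1 − fₕ)sₕ²/nₕ with Wₕ = Nₕ/N, N = 19623.
Public: Wₕ = 0.68353463; term = 0.68353463²·(1 − 0.06605532)·70.4/886 = 0.034672179.
Private: Wₕ = 0.31646537; term = 0.31646537²·(1 − 0.13478261)·382.1/837 = 0.039557534.
Sum = 0.074229713.
SE = √(0.074229713) = 0.27245.

0.27245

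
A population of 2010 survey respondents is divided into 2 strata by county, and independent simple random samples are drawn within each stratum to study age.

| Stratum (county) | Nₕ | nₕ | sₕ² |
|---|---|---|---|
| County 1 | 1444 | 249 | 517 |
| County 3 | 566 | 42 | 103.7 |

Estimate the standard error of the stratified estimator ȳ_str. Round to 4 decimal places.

1.0335

Var(ȳ_str) = Σₕ Wₕ²(1 − fₕ)sₕ²/nₕ with Wₕ = Nₕ/N, N = 2010.
County 1: Wₕ = 0.71840796; term = 0.71840796²·(1 − 0.17243767)·517/249 = 0.88681735.
County 3: Wₕ = 0.28159204; term = 0.28159204²·(1 − 0.07420495)·103.7/42 = 0.18125294.
Sum = 1.0680703.
SE = √(1.0680703) = 1.0335.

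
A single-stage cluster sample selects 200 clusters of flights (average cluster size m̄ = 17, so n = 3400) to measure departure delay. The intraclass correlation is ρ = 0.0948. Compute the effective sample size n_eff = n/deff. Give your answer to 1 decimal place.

deff = 1 + (17 − 1)·0.0948 = 1 + 1.5168 = 2.5168.
n_eff = 3400 / 2.5168 = 1350.9.

1350.9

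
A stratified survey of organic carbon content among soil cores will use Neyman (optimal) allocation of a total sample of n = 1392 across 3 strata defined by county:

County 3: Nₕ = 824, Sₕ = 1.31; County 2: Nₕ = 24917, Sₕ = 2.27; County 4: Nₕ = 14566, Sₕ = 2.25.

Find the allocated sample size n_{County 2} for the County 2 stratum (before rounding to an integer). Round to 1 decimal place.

Neyman allocation: nₕ = n·NₕSₕ / Σⱼ NⱼSⱼ.
Σ NⱼSⱼ = 824·1.31 + 24917·2.27 + 14566·2.25 = 90414.53.
n_{County 2} = 1392·24917·2.27 / 90414.53 = 870.8.

870.8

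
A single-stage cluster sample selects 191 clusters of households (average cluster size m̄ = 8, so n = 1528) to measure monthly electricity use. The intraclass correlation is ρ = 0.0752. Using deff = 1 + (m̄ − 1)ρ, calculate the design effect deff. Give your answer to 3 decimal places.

deff = 1 + (8 − 1)·0.0752 = 1 + 0.5264 = 1.5264.

1.526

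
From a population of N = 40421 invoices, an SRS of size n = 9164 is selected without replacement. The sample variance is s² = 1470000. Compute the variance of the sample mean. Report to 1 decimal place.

Under SRS without replacement, Var(ȳ) = (1 − f)·s²/n with f = n/N = 9164/40421 = 0.22671384.
Var(ȳ) = (1 − 0.22671384)·1470000/9164 = 0.77328616·160.4103 = 124.04307.

124.0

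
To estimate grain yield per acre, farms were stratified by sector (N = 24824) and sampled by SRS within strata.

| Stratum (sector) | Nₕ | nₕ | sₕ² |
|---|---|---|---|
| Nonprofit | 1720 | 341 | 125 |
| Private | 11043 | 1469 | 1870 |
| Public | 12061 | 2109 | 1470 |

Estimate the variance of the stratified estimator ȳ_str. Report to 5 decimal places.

Var(ȳ_str) = Σₕ Wₕ²(1 − fₕ)sₕ²/nₕ with Wₕ = Nₕ/N, N = 24824.
Nonprofit: Wₕ = 0.06928779; term = 0.06928779²·(1 − 0.19825581)·125/341 = 0.0014109279.
Private: Wₕ = 0.44485176; term = 0.44485176²·(1 − 0.13302545)·1870/1469 = 0.21840209.
Public: Wₕ = 0.48586046; term = 0.48586046²·(1 − 0.17486112)·1470/2109 = 0.13576597.
Sum = 0.35557899.

0.35558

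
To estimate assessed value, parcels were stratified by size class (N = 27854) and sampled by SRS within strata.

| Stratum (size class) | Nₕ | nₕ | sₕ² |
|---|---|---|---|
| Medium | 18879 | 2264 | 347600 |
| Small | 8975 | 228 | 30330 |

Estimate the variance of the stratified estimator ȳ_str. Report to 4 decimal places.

75.5340

Var(ȳ_str) = Σₕ Wₕ²(1 − fₕ)sₕ²/nₕ with Wₕ = Nₕ/N, N = 27854.
Medium: Wₕ = 0.67778416; term = 0.67778416²·(1 − 0.11992161)·347600/2264 = 62.073686.
Small: Wₕ = 0.32221584; term = 0.32221584²·(1 − 0.02540390)·30330/228 = 13.460339.
Sum = 75.534025.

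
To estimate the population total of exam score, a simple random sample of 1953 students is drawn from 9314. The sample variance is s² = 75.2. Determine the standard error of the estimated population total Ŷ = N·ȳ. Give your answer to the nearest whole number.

1625

Var(Ŷ) = N²·Var(ȳ) = N²·(1 − n/N)·s²/n.
f = 1953/9314 = 0.20968435; Var(ȳ) = 0.79031565·75.2/1953 = 0.030430997.
Var(Ŷ) = 9314² · 0.030430997 = 2.6399071 × 10^6.
SE(Ŷ) = √(2.6399071 × 10^6) = 1625.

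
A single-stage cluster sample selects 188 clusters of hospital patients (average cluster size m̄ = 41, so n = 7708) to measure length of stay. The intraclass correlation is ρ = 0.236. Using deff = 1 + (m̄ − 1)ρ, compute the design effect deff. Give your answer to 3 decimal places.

deff = 1 + (41 − 1)·0.236 = 1 + 9.44 = 10.44.

10.440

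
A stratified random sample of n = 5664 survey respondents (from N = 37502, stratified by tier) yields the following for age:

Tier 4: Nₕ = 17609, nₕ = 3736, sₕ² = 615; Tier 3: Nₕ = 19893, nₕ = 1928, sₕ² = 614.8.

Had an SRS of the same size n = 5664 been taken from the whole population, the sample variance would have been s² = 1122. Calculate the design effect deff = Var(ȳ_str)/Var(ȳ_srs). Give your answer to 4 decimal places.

Var(ȳ_str) = Σ Wₕ²(1−fₕ)sₕ²/nₕ with Wₕ = Nₕ/37502:
  Tier 4: (17609/37502)²·(1−3736/17609)·615/3736 = 0.028593312
  Tier 3: (19893/37502)²·(1−1928/19893)·614.8/1928 = 0.081029932
  → Var(ȳ_str) = 0.10962324.
Var(ȳ_srs) = (1 − 5664/37502)·1122/5664 = 0.16817482.
deff = 0.10962324 / 0.16817482 = 0.6518.

0.6518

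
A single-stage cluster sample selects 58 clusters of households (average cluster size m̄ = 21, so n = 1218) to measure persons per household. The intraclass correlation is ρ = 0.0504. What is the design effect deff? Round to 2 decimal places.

deff = 1 + (21 − 1)·0.0504 = 1 + 1.008 = 2.008.

2.01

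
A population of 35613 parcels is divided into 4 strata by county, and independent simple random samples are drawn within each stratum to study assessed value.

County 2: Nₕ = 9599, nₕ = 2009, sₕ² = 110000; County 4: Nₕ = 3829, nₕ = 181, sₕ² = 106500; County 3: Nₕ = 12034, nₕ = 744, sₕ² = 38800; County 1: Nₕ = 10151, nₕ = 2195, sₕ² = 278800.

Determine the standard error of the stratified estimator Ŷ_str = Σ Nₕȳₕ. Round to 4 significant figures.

Var(Ŷ_str) = Σₕ Nₕ²(1 − fₕ)sₕ²/nₕ.
County 2: 9599²·(1 − 2009/9599)·110000/2009 = 3.9891514 × 10^9.
County 4: 3829²·(1 − 181/3829)·106500/181 = 8.2188533 × 10^9.
County 3: 12034²·(1 − 744/12034)·38800/744 = 7.0853733 × 10^9.
County 1: 10151²·(1 − 2195/10151)·278800/2195 = 1.025798 × 10^10.
Sum = 2.9551358 × 10^10.
SE = √(2.9551358 × 10^10) = 171900.

171900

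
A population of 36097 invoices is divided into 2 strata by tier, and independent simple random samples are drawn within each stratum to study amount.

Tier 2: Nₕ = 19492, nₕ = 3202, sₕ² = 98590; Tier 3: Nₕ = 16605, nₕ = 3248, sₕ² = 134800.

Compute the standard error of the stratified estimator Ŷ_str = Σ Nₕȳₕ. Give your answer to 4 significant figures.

137800

Var(Ŷ_str) = Σₕ Nₕ²(1 − fₕ)sₕ²/nₕ.
Tier 2: 19492²·(1 − 3202/19492)·98590/3202 = 9.7766265 × 10^9.
Tier 3: 16605²·(1 − 3248/16605)·134800/3248 = 9.2049552 × 10^9.
Sum = 1.8981582 × 10^10.
SE = √(1.8981582 × 10^10) = 137800.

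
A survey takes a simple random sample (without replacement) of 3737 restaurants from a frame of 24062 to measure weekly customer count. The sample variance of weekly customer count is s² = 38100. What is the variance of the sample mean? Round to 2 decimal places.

Under SRS without replacement, Var(ȳ) = (1 − f)·s²/n with f = n/N = 3737/24062 = 0.15530712.
Var(ȳ) = (1 − 0.15530712)·38100/3737 = 0.84469288·10.195344 = 8.6119343.

8.61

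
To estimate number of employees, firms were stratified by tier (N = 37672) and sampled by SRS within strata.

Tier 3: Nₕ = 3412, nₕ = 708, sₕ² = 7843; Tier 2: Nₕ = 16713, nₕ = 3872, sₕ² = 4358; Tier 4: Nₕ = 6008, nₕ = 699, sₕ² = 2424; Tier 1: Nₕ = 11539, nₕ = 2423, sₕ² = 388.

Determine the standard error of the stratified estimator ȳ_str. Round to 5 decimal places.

Var(ȳ_str) = Σₕ Wₕ²(1 − fₕ)sₕ²/nₕ with Wₕ = Nₕ/N, N = 37672.
Tier 3: Wₕ = 0.09057125; term = 0.09057125²·(1 − 0.20750293)·7843/708 = 0.072015721.
Tier 2: Wₕ = 0.44364515; term = 0.44364515²·(1 − 0.23167594)·4358/3872 = 0.17020322.
Tier 4: Wₕ = 0.15948184; term = 0.15948184²·(1 − 0.11634487)·2424/699 = 0.07794006.
Tier 1: Wₕ = 0.30630176; term = 0.30630176²·(1 − 0.20998353)·388/2423 = 0.011868981.
Sum = 0.33202798.
SE = √(0.33202798) = 0.57622.

0.57622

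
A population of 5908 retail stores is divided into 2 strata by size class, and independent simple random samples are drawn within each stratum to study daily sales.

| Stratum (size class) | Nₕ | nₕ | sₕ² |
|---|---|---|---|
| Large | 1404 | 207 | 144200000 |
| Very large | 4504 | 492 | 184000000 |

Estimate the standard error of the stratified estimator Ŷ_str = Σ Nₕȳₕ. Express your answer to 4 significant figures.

Var(Ŷ_str) = Σₕ Nₕ²(1 − fₕ)sₕ²/nₕ.
Large: 1404²·(1 − 207/1404)·144200000/207 = 1.1707285 × 10^12.
Very large: 4504²·(1 − 492/4504)·184000000/492 = 6.7579041 × 10^12.
Sum = 7.9286326 × 10^12.
SE = √(7.9286326 × 10^12) = 2.816 × 10^6.

2.816 × 10^6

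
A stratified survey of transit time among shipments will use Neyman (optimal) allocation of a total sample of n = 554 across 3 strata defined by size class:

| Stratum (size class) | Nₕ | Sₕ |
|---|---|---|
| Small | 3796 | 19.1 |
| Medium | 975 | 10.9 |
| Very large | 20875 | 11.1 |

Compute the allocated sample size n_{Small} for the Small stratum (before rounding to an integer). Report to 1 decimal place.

127.6

Neyman allocation: nₕ = n·NₕSₕ / Σⱼ NⱼSⱼ.
Σ NⱼSⱼ = 3796·19.1 + 975·10.9 + 20875·11.1 = 314843.6.
n_{Small} = 554·3796·19.1 / 314843.6 = 127.6.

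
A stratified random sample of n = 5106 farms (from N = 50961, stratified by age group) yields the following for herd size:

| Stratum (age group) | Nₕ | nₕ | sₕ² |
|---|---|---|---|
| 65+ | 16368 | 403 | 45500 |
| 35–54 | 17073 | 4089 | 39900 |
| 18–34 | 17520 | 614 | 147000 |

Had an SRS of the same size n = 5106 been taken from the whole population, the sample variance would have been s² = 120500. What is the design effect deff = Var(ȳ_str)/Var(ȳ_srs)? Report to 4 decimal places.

Var(ȳ_str) = Σ Wₕ²(1−fₕ)sₕ²/nₕ with Wₕ = Nₕ/50961:
  65+: (16368/50961)²·(1−403/16368)·45500/403 = 11.360436
  35–54: (17073/50961)²·(1−4089/17073)·39900/4089 = 0.83291033
  18–34: (17520/50961)²·(1−614/17520)·147000/614 = 27.305369
  → Var(ȳ_str) = 39.498715.
Var(ȳ_srs) = (1 − 5106/50961)·120500/5106 = 21.235133.
deff = 39.498715 / 21.235133 = 1.8601.

1.8601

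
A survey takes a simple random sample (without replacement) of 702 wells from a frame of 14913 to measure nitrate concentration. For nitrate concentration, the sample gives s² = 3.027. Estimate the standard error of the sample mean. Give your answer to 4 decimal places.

0.0641

Under SRS without replacement, Var(ȳ) = (1 − f)·s²/n with f = n/N = 702/14913 = 0.04707302.
Var(ȳ) = (1 − 0.04707302)·3.027/702 = 0.95292698·0.0043119658 = 0.0041089885.
SE(ȳ) = √(0.0041089885) = 0.0641.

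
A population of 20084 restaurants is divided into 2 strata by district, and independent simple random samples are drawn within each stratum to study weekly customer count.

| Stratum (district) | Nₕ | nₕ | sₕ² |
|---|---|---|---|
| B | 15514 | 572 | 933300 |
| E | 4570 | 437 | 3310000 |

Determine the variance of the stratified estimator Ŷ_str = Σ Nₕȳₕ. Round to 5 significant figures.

Var(Ŷ_str) = Σₕ Nₕ²(1 − fₕ)sₕ²/nₕ.
B: 15514²·(1 − 572/15514)·933300/572 = 3.7823155 × 10^11.
E: 4570²·(1 − 437/4570)·3310000/437 = 1.4306327 × 10^11.
Sum = 5.2129482 × 10^11.

5.2129 × 10^11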